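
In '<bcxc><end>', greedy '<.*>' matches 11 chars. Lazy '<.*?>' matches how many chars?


Greedy '<.*>' tries to match as MUCH as possible.
Lazy '<.*?>' tries to match as LITTLE as possible.

String: '<bcxc><end>'
Greedy '<.*>' starts at first '<' and extends to the LAST '>': '<bcxc><end>' (11 chars)
Lazy '<.*?>' starts at first '<' and stops at the FIRST '>': '<bcxc>' (6 chars)

6


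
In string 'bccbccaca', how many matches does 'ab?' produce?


Pattern 'ab?' matches 'a' optionally followed by 'b'.
String: 'bccbccaca'
Scanning left to right for 'a' then checking next char:
  Match 1: 'a' (a not followed by b)
  Match 2: 'a' (a not followed by b)
Total matches: 2

2


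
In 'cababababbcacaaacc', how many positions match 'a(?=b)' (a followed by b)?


Lookahead 'a(?=b)' matches 'a' only when followed by 'b'.
String: 'cababababbcacaaacc'
Checking each position where char is 'a':
  pos 1: 'a' -> MATCH (next='b')
  pos 3: 'a' -> MATCH (next='b')
  pos 5: 'a' -> MATCH (next='b')
  pos 7: 'a' -> MATCH (next='b')
  pos 11: 'a' -> no (next='c')
  pos 13: 'a' -> no (next='a')
  pos 14: 'a' -> no (next='a')
  pos 15: 'a' -> no (next='c')
Matching positions: [1, 3, 5, 7]
Count: 4

4


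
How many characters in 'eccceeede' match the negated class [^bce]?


Negated class [^bce] matches any char NOT in {b, c, e}
Scanning 'eccceeede':
  pos 0: 'e' -> no (excluded)
  pos 1: 'c' -> no (excluded)
  pos 2: 'c' -> no (excluded)
  pos 3: 'c' -> no (excluded)
  pos 4: 'e' -> no (excluded)
  pos 5: 'e' -> no (excluded)
  pos 6: 'e' -> no (excluded)
  pos 7: 'd' -> MATCH
  pos 8: 'e' -> no (excluded)
Total matches: 1

1


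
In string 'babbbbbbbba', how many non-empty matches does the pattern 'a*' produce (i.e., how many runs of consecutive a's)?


Pattern 'a*' matches zero or more a's. We want non-empty runs of consecutive a's.
String: 'babbbbbbbba'
Walking through the string to find runs of a's:
  Run 1: positions 1-1 -> 'a'
  Run 2: positions 10-10 -> 'a'
Non-empty runs found: ['a', 'a']
Count: 2

2


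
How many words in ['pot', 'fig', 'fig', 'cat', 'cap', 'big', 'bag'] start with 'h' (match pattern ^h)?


Pattern ^h anchors to start of word. Check which words begin with 'h':
  'pot' -> no
  'fig' -> no
  'fig' -> no
  'cat' -> no
  'cap' -> no
  'big' -> no
  'bag' -> no
Matching words: []
Count: 0

0


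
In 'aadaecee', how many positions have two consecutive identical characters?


Looking for consecutive identical characters in 'aadaecee':
  pos 0-1: 'a' vs 'a' -> MATCH ('aa')
  pos 1-2: 'a' vs 'd' -> different
  pos 2-3: 'd' vs 'a' -> different
  pos 3-4: 'a' vs 'e' -> different
  pos 4-5: 'e' vs 'c' -> different
  pos 5-6: 'c' vs 'e' -> different
  pos 6-7: 'e' vs 'e' -> MATCH ('ee')
Consecutive identical pairs: ['aa', 'ee']
Count: 2

2


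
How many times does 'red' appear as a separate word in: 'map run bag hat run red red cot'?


Scanning each word for exact match 'red':
  Word 1: 'map' -> no
  Word 2: 'run' -> no
  Word 3: 'bag' -> no
  Word 4: 'hat' -> no
  Word 5: 'run' -> no
  Word 6: 'red' -> MATCH
  Word 7: 'red' -> MATCH
  Word 8: 'cot' -> no
Total matches: 2

2


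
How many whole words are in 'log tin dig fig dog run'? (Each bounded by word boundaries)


Word boundaries (\b) mark the start/end of each word.
Text: 'log tin dig fig dog run'
Splitting by whitespace:
  Word 1: 'log'
  Word 2: 'tin'
  Word 3: 'dig'
  Word 4: 'fig'
  Word 5: 'dog'
  Word 6: 'run'
Total whole words: 6

6


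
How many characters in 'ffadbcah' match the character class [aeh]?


Character class [aeh] matches any of: {a, e, h}
Scanning string 'ffadbcah' character by character:
  pos 0: 'f' -> no
  pos 1: 'f' -> no
  pos 2: 'a' -> MATCH
  pos 3: 'd' -> no
  pos 4: 'b' -> no
  pos 5: 'c' -> no
  pos 6: 'a' -> MATCH
  pos 7: 'h' -> MATCH
Total matches: 3

3


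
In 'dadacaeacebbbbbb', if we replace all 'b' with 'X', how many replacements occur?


re.sub('b', 'X', text) replaces every occurrence of 'b' with 'X'.
Text: 'dadacaeacebbbbbb'
Scanning for 'b':
  pos 10: 'b' -> replacement #1
  pos 11: 'b' -> replacement #2
  pos 12: 'b' -> replacement #3
  pos 13: 'b' -> replacement #4
  pos 14: 'b' -> replacement #5
  pos 15: 'b' -> replacement #6
Total replacements: 6

6


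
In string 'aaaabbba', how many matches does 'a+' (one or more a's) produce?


Pattern 'a+' matches one or more consecutive a's.
String: 'aaaabbba'
Scanning for runs of a:
  Match 1: 'aaaa' (length 4)
  Match 2: 'a' (length 1)
Total matches: 2

2


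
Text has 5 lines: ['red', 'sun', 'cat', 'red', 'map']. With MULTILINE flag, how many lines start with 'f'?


With MULTILINE flag, ^ matches the start of each line.
Lines: ['red', 'sun', 'cat', 'red', 'map']
Checking which lines start with 'f':
  Line 1: 'red' -> no
  Line 2: 'sun' -> no
  Line 3: 'cat' -> no
  Line 4: 'red' -> no
  Line 5: 'map' -> no
Matching lines: []
Count: 0

0


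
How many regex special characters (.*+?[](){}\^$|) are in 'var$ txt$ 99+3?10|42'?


Regex special characters are: . * + ? [ ] ( ) { } \ ^ $ |
Scanning 'var$ txt$ 99+3?10|42':
  pos 3: '$' -> SPECIAL
  pos 8: '$' -> SPECIAL
  pos 12: '+' -> SPECIAL
  pos 14: '?' -> SPECIAL
  pos 17: '|' -> SPECIAL
Special chars found: ['$', '$', '+', '?', '|']
Total: 5

5


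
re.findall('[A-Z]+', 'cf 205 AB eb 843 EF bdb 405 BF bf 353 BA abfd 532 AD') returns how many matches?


Pattern '[A-Z]+' finds one or more uppercase letters.
Text: 'cf 205 AB eb 843 EF bdb 405 BF bf 353 BA abfd 532 AD'
Scanning for matches:
  Match 1: 'AB'
  Match 2: 'EF'
  Match 3: 'BF'
  Match 4: 'BA'
  Match 5: 'AD'
Total matches: 5

5


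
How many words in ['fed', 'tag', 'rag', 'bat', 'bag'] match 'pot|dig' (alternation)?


Alternation 'pot|dig' matches either 'pot' or 'dig'.
Checking each word:
  'fed' -> no
  'tag' -> no
  'rag' -> no
  'bat' -> no
  'bag' -> no
Matches: []
Count: 0

0


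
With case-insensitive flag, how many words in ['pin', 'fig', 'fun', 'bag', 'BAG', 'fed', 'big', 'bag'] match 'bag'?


Case-insensitive matching: compare each word's lowercase form to 'bag'.
  'pin' -> lower='pin' -> no
  'fig' -> lower='fig' -> no
  'fun' -> lower='fun' -> no
  'bag' -> lower='bag' -> MATCH
  'BAG' -> lower='bag' -> MATCH
  'fed' -> lower='fed' -> no
  'big' -> lower='big' -> no
  'bag' -> lower='bag' -> MATCH
Matches: ['bag', 'BAG', 'bag']
Count: 3

3


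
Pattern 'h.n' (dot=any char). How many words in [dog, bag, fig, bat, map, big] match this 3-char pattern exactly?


Pattern 'h.n' means: starts with 'h', any single char, ends with 'n'.
Checking each word (must be exactly 3 chars):
  'dog' (len=3): no
  'bag' (len=3): no
  'fig' (len=3): no
  'bat' (len=3): no
  'map' (len=3): no
  'big' (len=3): no
Matching words: []
Total: 0

0


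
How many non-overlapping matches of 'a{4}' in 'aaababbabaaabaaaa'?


Pattern 'a{4}' matches exactly 4 consecutive a's (greedy, non-overlapping).
String: 'aaababbabaaabaaaa'
Scanning for runs of a's:
  Run at pos 0: 'aaa' (length 3) -> 0 match(es)
  Run at pos 4: 'a' (length 1) -> 0 match(es)
  Run at pos 7: 'a' (length 1) -> 0 match(es)
  Run at pos 9: 'aaa' (length 3) -> 0 match(es)
  Run at pos 13: 'aaaa' (length 4) -> 1 match(es)
Matches found: ['aaaa']
Total: 1

1


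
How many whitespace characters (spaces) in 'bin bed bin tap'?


\s matches whitespace characters (spaces, tabs, etc.).
Text: 'bin bed bin tap'
This text has 4 words separated by spaces.
Number of spaces = number of words - 1 = 4 - 1 = 3

3


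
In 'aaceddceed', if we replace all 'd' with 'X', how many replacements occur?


re.sub('d', 'X', text) replaces every occurrence of 'd' with 'X'.
Text: 'aaceddceed'
Scanning for 'd':
  pos 4: 'd' -> replacement #1
  pos 5: 'd' -> replacement #2
  pos 9: 'd' -> replacement #3
Total replacements: 3

3


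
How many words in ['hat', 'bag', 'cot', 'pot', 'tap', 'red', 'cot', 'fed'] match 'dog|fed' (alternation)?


Alternation 'dog|fed' matches either 'dog' or 'fed'.
Checking each word:
  'hat' -> no
  'bag' -> no
  'cot' -> no
  'pot' -> no
  'tap' -> no
  'red' -> no
  'cot' -> no
  'fed' -> MATCH
Matches: ['fed']
Count: 1

1


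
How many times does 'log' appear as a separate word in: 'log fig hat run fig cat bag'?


Scanning each word for exact match 'log':
  Word 1: 'log' -> MATCH
  Word 2: 'fig' -> no
  Word 3: 'hat' -> no
  Word 4: 'run' -> no
  Word 5: 'fig' -> no
  Word 6: 'cat' -> no
  Word 7: 'bag' -> no
Total matches: 1

1


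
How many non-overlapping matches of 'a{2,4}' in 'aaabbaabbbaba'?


Pattern 'a{2,4}' matches between 2 and 4 consecutive a's (greedy).
String: 'aaabbaabbbaba'
Finding runs of a's and applying greedy matching:
  Run at pos 0: 'aaa' (length 3)
  Run at pos 5: 'aa' (length 2)
  Run at pos 10: 'a' (length 1)
  Run at pos 12: 'a' (length 1)
Matches: ['aaa', 'aa']
Count: 2

2


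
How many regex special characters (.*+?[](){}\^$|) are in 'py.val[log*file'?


Regex special characters are: . * + ? [ ] ( ) { } \ ^ $ |
Scanning 'py.val[log*file':
  pos 2: '.' -> SPECIAL
  pos 6: '[' -> SPECIAL
  pos 10: '*' -> SPECIAL
Special chars found: ['.', '[', '*']
Total: 3

3


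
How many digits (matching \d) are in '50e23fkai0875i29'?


\d matches any digit 0-9.
Scanning '50e23fkai0875i29':
  pos 0: '5' -> DIGIT
  pos 1: '0' -> DIGIT
  pos 3: '2' -> DIGIT
  pos 4: '3' -> DIGIT
  pos 9: '0' -> DIGIT
  pos 10: '8' -> DIGIT
  pos 11: '7' -> DIGIT
  pos 12: '5' -> DIGIT
  pos 14: '2' -> DIGIT
  pos 15: '9' -> DIGIT
Digits found: ['5', '0', '2', '3', '0', '8', '7', '5', '2', '9']
Total: 10

10


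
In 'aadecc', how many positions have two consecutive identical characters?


Looking for consecutive identical characters in 'aadecc':
  pos 0-1: 'a' vs 'a' -> MATCH ('aa')
  pos 1-2: 'a' vs 'd' -> different
  pos 2-3: 'd' vs 'e' -> different
  pos 3-4: 'e' vs 'c' -> different
  pos 4-5: 'c' vs 'c' -> MATCH ('cc')
Consecutive identical pairs: ['aa', 'cc']
Count: 2

2


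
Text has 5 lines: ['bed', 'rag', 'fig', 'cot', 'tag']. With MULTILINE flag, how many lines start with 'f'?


With MULTILINE flag, ^ matches the start of each line.
Lines: ['bed', 'rag', 'fig', 'cot', 'tag']
Checking which lines start with 'f':
  Line 1: 'bed' -> no
  Line 2: 'rag' -> no
  Line 3: 'fig' -> MATCH
  Line 4: 'cot' -> no
  Line 5: 'tag' -> no
Matching lines: ['fig']
Count: 1

1


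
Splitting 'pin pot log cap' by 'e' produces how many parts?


Splitting by 'e' breaks the string at each occurrence of the separator.
Text: 'pin pot log cap'
Parts after split:
  Part 1: 'pin pot log cap'
Total parts: 1

1


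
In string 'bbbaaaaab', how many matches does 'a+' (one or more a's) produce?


Pattern 'a+' matches one or more consecutive a's.
String: 'bbbaaaaab'
Scanning for runs of a:
  Match 1: 'aaaaa' (length 5)
Total matches: 1

1


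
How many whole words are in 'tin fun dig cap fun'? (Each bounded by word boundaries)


Word boundaries (\b) mark the start/end of each word.
Text: 'tin fun dig cap fun'
Splitting by whitespace:
  Word 1: 'tin'
  Word 2: 'fun'
  Word 3: 'dig'
  Word 4: 'cap'
  Word 5: 'fun'
Total whole words: 5

5


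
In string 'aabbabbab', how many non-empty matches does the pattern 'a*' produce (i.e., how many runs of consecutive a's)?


Pattern 'a*' matches zero or more a's. We want non-empty runs of consecutive a's.
String: 'aabbabbab'
Walking through the string to find runs of a's:
  Run 1: positions 0-1 -> 'aa'
  Run 2: positions 4-4 -> 'a'
  Run 3: positions 7-7 -> 'a'
Non-empty runs found: ['aa', 'a', 'a']
Count: 3

3


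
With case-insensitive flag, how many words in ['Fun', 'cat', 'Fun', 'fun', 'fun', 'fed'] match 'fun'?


Case-insensitive matching: compare each word's lowercase form to 'fun'.
  'Fun' -> lower='fun' -> MATCH
  'cat' -> lower='cat' -> no
  'Fun' -> lower='fun' -> MATCH
  'fun' -> lower='fun' -> MATCH
  'fun' -> lower='fun' -> MATCH
  'fed' -> lower='fed' -> no
Matches: ['Fun', 'Fun', 'fun', 'fun']
Count: 4

4


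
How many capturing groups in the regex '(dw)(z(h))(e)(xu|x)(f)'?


To count capturing groups, count each '(' that starts a group.
Pattern: '(dw)(z(h))(e)(xu|x)(f)'
Walking through the pattern:
  Position 0: '(' -> group #1
  Position 4: '(' -> group #2
  Position 6: '(' -> group #3
  Position 10: '(' -> group #4
  Position 13: '(' -> group #5
  Position 19: '(' -> group #6
Total capturing groups: 6

6


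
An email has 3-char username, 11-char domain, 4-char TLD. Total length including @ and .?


An email address has format: username@domain.tld
Username length: 3
'@' character: 1
Domain length: 11
'.' character: 1
TLD length: 4
Total = 3 + 1 + 11 + 1 + 4 = 20

20


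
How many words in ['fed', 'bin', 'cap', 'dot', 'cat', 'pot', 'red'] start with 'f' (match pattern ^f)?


Pattern ^f anchors to start of word. Check which words begin with 'f':
  'fed' -> MATCH (starts with 'f')
  'bin' -> no
  'cap' -> no
  'dot' -> no
  'cat' -> no
  'pot' -> no
  'red' -> no
Matching words: ['fed']
Count: 1

1


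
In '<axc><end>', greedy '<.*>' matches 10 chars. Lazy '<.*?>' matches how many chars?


Greedy '<.*>' tries to match as MUCH as possible.
Lazy '<.*?>' tries to match as LITTLE as possible.

String: '<axc><end>'
Greedy '<.*>' starts at first '<' and extends to the LAST '>': '<axc><end>' (10 chars)
Lazy '<.*?>' starts at first '<' and stops at the FIRST '>': '<axc>' (5 chars)

5


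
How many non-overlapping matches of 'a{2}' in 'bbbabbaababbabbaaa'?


Pattern 'a{2}' matches exactly 2 consecutive a's (greedy, non-overlapping).
String: 'bbbabbaababbabbaaa'
Scanning for runs of a's:
  Run at pos 3: 'a' (length 1) -> 0 match(es)
  Run at pos 6: 'aa' (length 2) -> 1 match(es)
  Run at pos 9: 'a' (length 1) -> 0 match(es)
  Run at pos 12: 'a' (length 1) -> 0 match(es)
  Run at pos 15: 'aaa' (length 3) -> 1 match(es)
Matches found: ['aa', 'aa']
Total: 2

2


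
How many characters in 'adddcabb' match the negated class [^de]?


Negated class [^de] matches any char NOT in {d, e}
Scanning 'adddcabb':
  pos 0: 'a' -> MATCH
  pos 1: 'd' -> no (excluded)
  pos 2: 'd' -> no (excluded)
  pos 3: 'd' -> no (excluded)
  pos 4: 'c' -> MATCH
  pos 5: 'a' -> MATCH
  pos 6: 'b' -> MATCH
  pos 7: 'b' -> MATCH
Total matches: 5

5


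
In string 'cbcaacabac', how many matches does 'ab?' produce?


Pattern 'ab?' matches 'a' optionally followed by 'b'.
String: 'cbcaacabac'
Scanning left to right for 'a' then checking next char:
  Match 1: 'a' (a not followed by b)
  Match 2: 'a' (a not followed by b)
  Match 3: 'ab' (a followed by b)
  Match 4: 'a' (a not followed by b)
Total matches: 4

4


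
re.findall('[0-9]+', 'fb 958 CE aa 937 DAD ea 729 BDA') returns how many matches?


Pattern '[0-9]+' finds one or more digits.
Text: 'fb 958 CE aa 937 DAD ea 729 BDA'
Scanning for matches:
  Match 1: '958'
  Match 2: '937'
  Match 3: '729'
Total matches: 3

3


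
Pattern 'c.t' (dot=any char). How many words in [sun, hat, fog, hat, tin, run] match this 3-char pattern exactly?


Pattern 'c.t' means: starts with 'c', any single char, ends with 't'.
Checking each word (must be exactly 3 chars):
  'sun' (len=3): no
  'hat' (len=3): no
  'fog' (len=3): no
  'hat' (len=3): no
  'tin' (len=3): no
  'run' (len=3): no
Matching words: []
Total: 0

0


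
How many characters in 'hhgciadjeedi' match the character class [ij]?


Character class [ij] matches any of: {i, j}
Scanning string 'hhgciadjeedi' character by character:
  pos 0: 'h' -> no
  pos 1: 'h' -> no
  pos 2: 'g' -> no
  pos 3: 'c' -> no
  pos 4: 'i' -> MATCH
  pos 5: 'a' -> no
  pos 6: 'd' -> no
  pos 7: 'j' -> MATCH
  pos 8: 'e' -> no
  pos 9: 'e' -> no
  pos 10: 'd' -> no
  pos 11: 'i' -> MATCH
Total matches: 3

3


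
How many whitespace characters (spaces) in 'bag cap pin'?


\s matches whitespace characters (spaces, tabs, etc.).
Text: 'bag cap pin'
This text has 3 words separated by spaces.
Number of spaces = number of words - 1 = 3 - 1 = 2

2


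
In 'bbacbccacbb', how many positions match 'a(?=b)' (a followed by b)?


Lookahead 'a(?=b)' matches 'a' only when followed by 'b'.
String: 'bbacbccacbb'
Checking each position where char is 'a':
  pos 2: 'a' -> no (next='c')
  pos 7: 'a' -> no (next='c')
Matching positions: []
Count: 0

0


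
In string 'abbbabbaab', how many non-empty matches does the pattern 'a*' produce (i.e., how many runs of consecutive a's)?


Pattern 'a*' matches zero or more a's. We want non-empty runs of consecutive a's.
String: 'abbbabbaab'
Walking through the string to find runs of a's:
  Run 1: positions 0-0 -> 'a'
  Run 2: positions 4-4 -> 'a'
  Run 3: positions 7-8 -> 'aa'
Non-empty runs found: ['a', 'a', 'aa']
Count: 3

3


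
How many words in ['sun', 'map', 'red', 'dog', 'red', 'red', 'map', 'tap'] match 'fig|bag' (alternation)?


Alternation 'fig|bag' matches either 'fig' or 'bag'.
Checking each word:
  'sun' -> no
  'map' -> no
  'red' -> no
  'dog' -> no
  'red' -> no
  'red' -> no
  'map' -> no
  'tap' -> no
Matches: []
Count: 0

0


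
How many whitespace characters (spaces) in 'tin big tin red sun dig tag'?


\s matches whitespace characters (spaces, tabs, etc.).
Text: 'tin big tin red sun dig tag'
This text has 7 words separated by spaces.
Number of spaces = number of words - 1 = 7 - 1 = 6

6


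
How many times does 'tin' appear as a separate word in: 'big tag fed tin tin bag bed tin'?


Scanning each word for exact match 'tin':
  Word 1: 'big' -> no
  Word 2: 'tag' -> no
  Word 3: 'fed' -> no
  Word 4: 'tin' -> MATCH
  Word 5: 'tin' -> MATCH
  Word 6: 'bag' -> no
  Word 7: 'bed' -> no
  Word 8: 'tin' -> MATCH
Total matches: 3

3


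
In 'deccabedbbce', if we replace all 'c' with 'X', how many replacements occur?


re.sub('c', 'X', text) replaces every occurrence of 'c' with 'X'.
Text: 'deccabedbbce'
Scanning for 'c':
  pos 2: 'c' -> replacement #1
  pos 3: 'c' -> replacement #2
  pos 10: 'c' -> replacement #3
Total replacements: 3

3


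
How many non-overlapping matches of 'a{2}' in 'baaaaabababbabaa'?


Pattern 'a{2}' matches exactly 2 consecutive a's (greedy, non-overlapping).
String: 'baaaaabababbabaa'
Scanning for runs of a's:
  Run at pos 1: 'aaaaa' (length 5) -> 2 match(es)
  Run at pos 7: 'a' (length 1) -> 0 match(es)
  Run at pos 9: 'a' (length 1) -> 0 match(es)
  Run at pos 12: 'a' (length 1) -> 0 match(es)
  Run at pos 14: 'aa' (length 2) -> 1 match(es)
Matches found: ['aa', 'aa', 'aa']
Total: 3

3


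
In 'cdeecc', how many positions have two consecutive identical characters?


Looking for consecutive identical characters in 'cdeecc':
  pos 0-1: 'c' vs 'd' -> different
  pos 1-2: 'd' vs 'e' -> different
  pos 2-3: 'e' vs 'e' -> MATCH ('ee')
  pos 3-4: 'e' vs 'c' -> different
  pos 4-5: 'c' vs 'c' -> MATCH ('cc')
Consecutive identical pairs: ['ee', 'cc']
Count: 2

2


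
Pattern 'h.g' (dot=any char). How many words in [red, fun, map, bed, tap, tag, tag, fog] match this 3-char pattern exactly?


Pattern 'h.g' means: starts with 'h', any single char, ends with 'g'.
Checking each word (must be exactly 3 chars):
  'red' (len=3): no
  'fun' (len=3): no
  'map' (len=3): no
  'bed' (len=3): no
  'tap' (len=3): no
  'tag' (len=3): no
  'tag' (len=3): no
  'fog' (len=3): no
Matching words: []
Total: 0

0


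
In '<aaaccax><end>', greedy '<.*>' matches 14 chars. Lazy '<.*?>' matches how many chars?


Greedy '<.*>' tries to match as MUCH as possible.
Lazy '<.*?>' tries to match as LITTLE as possible.

String: '<aaaccax><end>'
Greedy '<.*>' starts at first '<' and extends to the LAST '>': '<aaaccax><end>' (14 chars)
Lazy '<.*?>' starts at first '<' and stops at the FIRST '>': '<aaaccax>' (9 chars)

9


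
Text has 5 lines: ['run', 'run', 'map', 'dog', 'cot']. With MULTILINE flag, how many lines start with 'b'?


With MULTILINE flag, ^ matches the start of each line.
Lines: ['run', 'run', 'map', 'dog', 'cot']
Checking which lines start with 'b':
  Line 1: 'run' -> no
  Line 2: 'run' -> no
  Line 3: 'map' -> no
  Line 4: 'dog' -> no
  Line 5: 'cot' -> no
Matching lines: []
Count: 0

0


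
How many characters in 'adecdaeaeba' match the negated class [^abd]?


Negated class [^abd] matches any char NOT in {a, b, d}
Scanning 'adecdaeaeba':
  pos 0: 'a' -> no (excluded)
  pos 1: 'd' -> no (excluded)
  pos 2: 'e' -> MATCH
  pos 3: 'c' -> MATCH
  pos 4: 'd' -> no (excluded)
  pos 5: 'a' -> no (excluded)
  pos 6: 'e' -> MATCH
  pos 7: 'a' -> no (excluded)
  pos 8: 'e' -> MATCH
  pos 9: 'b' -> no (excluded)
  pos 10: 'a' -> no (excluded)
Total matches: 4

4


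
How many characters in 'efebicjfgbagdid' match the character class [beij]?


Character class [beij] matches any of: {b, e, i, j}
Scanning string 'efebicjfgbagdid' character by character:
  pos 0: 'e' -> MATCH
  pos 1: 'f' -> no
  pos 2: 'e' -> MATCH
  pos 3: 'b' -> MATCH
  pos 4: 'i' -> MATCH
  pos 5: 'c' -> no
  pos 6: 'j' -> MATCH
  pos 7: 'f' -> no
  pos 8: 'g' -> no
  pos 9: 'b' -> MATCH
  pos 10: 'a' -> no
  pos 11: 'g' -> no
  pos 12: 'd' -> no
  pos 13: 'i' -> MATCH
  pos 14: 'd' -> no
Total matches: 7

7


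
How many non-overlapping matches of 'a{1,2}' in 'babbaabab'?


Pattern 'a{1,2}' matches between 1 and 2 consecutive a's (greedy).
String: 'babbaabab'
Finding runs of a's and applying greedy matching:
  Run at pos 1: 'a' (length 1)
  Run at pos 4: 'aa' (length 2)
  Run at pos 7: 'a' (length 1)
Matches: ['a', 'aa', 'a']
Count: 3

3


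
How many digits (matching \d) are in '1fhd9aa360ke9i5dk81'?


\d matches any digit 0-9.
Scanning '1fhd9aa360ke9i5dk81':
  pos 0: '1' -> DIGIT
  pos 4: '9' -> DIGIT
  pos 7: '3' -> DIGIT
  pos 8: '6' -> DIGIT
  pos 9: '0' -> DIGIT
  pos 12: '9' -> DIGIT
  pos 14: '5' -> DIGIT
  pos 17: '8' -> DIGIT
  pos 18: '1' -> DIGIT
Digits found: ['1', '9', '3', '6', '0', '9', '5', '8', '1']
Total: 9

9


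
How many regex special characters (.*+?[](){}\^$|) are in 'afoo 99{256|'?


Regex special characters are: . * + ? [ ] ( ) { } \ ^ $ |
Scanning 'afoo 99{256|':
  pos 7: '{' -> SPECIAL
  pos 11: '|' -> SPECIAL
Special chars found: ['{', '|']
Total: 2

2


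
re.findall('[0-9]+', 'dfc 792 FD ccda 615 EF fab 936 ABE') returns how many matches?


Pattern '[0-9]+' finds one or more digits.
Text: 'dfc 792 FD ccda 615 EF fab 936 ABE'
Scanning for matches:
  Match 1: '792'
  Match 2: '615'
  Match 3: '936'
Total matches: 3

3


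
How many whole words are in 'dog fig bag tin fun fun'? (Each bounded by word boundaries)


Word boundaries (\b) mark the start/end of each word.
Text: 'dog fig bag tin fun fun'
Splitting by whitespace:
  Word 1: 'dog'
  Word 2: 'fig'
  Word 3: 'bag'
  Word 4: 'tin'
  Word 5: 'fun'
  Word 6: 'fun'
Total whole words: 6

6


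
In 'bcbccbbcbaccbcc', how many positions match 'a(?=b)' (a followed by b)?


Lookahead 'a(?=b)' matches 'a' only when followed by 'b'.
String: 'bcbccbbcbaccbcc'
Checking each position where char is 'a':
  pos 9: 'a' -> no (next='c')
Matching positions: []
Count: 0

0


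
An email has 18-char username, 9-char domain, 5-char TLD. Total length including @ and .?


An email address has format: username@domain.tld
Username length: 18
'@' character: 1
Domain length: 9
'.' character: 1
TLD length: 5
Total = 18 + 1 + 9 + 1 + 5 = 34

34


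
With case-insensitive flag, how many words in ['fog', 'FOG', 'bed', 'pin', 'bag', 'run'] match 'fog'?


Case-insensitive matching: compare each word's lowercase form to 'fog'.
  'fog' -> lower='fog' -> MATCH
  'FOG' -> lower='fog' -> MATCH
  'bed' -> lower='bed' -> no
  'pin' -> lower='pin' -> no
  'bag' -> lower='bag' -> no
  'run' -> lower='run' -> no
Matches: ['fog', 'FOG']
Count: 2

2


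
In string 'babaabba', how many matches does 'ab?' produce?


Pattern 'ab?' matches 'a' optionally followed by 'b'.
String: 'babaabba'
Scanning left to right for 'a' then checking next char:
  Match 1: 'ab' (a followed by b)
  Match 2: 'a' (a not followed by b)
  Match 3: 'ab' (a followed by b)
  Match 4: 'a' (a not followed by b)
Total matches: 4

4


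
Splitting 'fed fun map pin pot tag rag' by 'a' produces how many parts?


Splitting by 'a' breaks the string at each occurrence of the separator.
Text: 'fed fun map pin pot tag rag'
Parts after split:
  Part 1: 'fed fun m'
  Part 2: 'p pin pot t'
  Part 3: 'g r'
  Part 4: 'g'
Total parts: 4

4


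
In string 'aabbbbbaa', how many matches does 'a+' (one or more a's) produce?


Pattern 'a+' matches one or more consecutive a's.
String: 'aabbbbbaa'
Scanning for runs of a:
  Match 1: 'aa' (length 2)
  Match 2: 'aa' (length 2)
Total matches: 2

2


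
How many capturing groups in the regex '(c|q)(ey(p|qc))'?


To count capturing groups, count each '(' that starts a group.
Pattern: '(c|q)(ey(p|qc))'
Walking through the pattern:
  Position 0: '(' -> group #1
  Position 5: '(' -> group #2
  Position 8: '(' -> group #3
Total capturing groups: 3

3


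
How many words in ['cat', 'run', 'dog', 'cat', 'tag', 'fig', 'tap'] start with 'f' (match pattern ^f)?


Pattern ^f anchors to start of word. Check which words begin with 'f':
  'cat' -> no
  'run' -> no
  'dog' -> no
  'cat' -> no
  'tag' -> no
  'fig' -> MATCH (starts with 'f')
  'tap' -> no
Matching words: ['fig']
Count: 1

1


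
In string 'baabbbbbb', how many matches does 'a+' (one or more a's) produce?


Pattern 'a+' matches one or more consecutive a's.
String: 'baabbbbbb'
Scanning for runs of a:
  Match 1: 'aa' (length 2)
Total matches: 1

1


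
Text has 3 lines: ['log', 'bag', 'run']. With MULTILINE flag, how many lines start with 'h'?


With MULTILINE flag, ^ matches the start of each line.
Lines: ['log', 'bag', 'run']
Checking which lines start with 'h':
  Line 1: 'log' -> no
  Line 2: 'bag' -> no
  Line 3: 'run' -> no
Matching lines: []
Count: 0

0


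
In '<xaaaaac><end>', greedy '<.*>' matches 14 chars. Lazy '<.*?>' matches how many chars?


Greedy '<.*>' tries to match as MUCH as possible.
Lazy '<.*?>' tries to match as LITTLE as possible.

String: '<xaaaaac><end>'
Greedy '<.*>' starts at first '<' and extends to the LAST '>': '<xaaaaac><end>' (14 chars)
Lazy '<.*?>' starts at first '<' and stops at the FIRST '>': '<xaaaaac>' (9 chars)

9


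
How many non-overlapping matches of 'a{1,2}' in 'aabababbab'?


Pattern 'a{1,2}' matches between 1 and 2 consecutive a's (greedy).
String: 'aabababbab'
Finding runs of a's and applying greedy matching:
  Run at pos 0: 'aa' (length 2)
  Run at pos 3: 'a' (length 1)
  Run at pos 5: 'a' (length 1)
  Run at pos 8: 'a' (length 1)
Matches: ['aa', 'a', 'a', 'a']
Count: 4

4


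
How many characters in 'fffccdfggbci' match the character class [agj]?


Character class [agj] matches any of: {a, g, j}
Scanning string 'fffccdfggbci' character by character:
  pos 0: 'f' -> no
  pos 1: 'f' -> no
  pos 2: 'f' -> no
  pos 3: 'c' -> no
  pos 4: 'c' -> no
  pos 5: 'd' -> no
  pos 6: 'f' -> no
  pos 7: 'g' -> MATCH
  pos 8: 'g' -> MATCH
  pos 9: 'b' -> no
  pos 10: 'c' -> no
  pos 11: 'i' -> no
Total matches: 2

2


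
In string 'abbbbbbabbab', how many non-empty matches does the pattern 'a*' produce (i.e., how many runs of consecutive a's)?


Pattern 'a*' matches zero or more a's. We want non-empty runs of consecutive a's.
String: 'abbbbbbabbab'
Walking through the string to find runs of a's:
  Run 1: positions 0-0 -> 'a'
  Run 2: positions 7-7 -> 'a'
  Run 3: positions 10-10 -> 'a'
Non-empty runs found: ['a', 'a', 'a']
Count: 3

3


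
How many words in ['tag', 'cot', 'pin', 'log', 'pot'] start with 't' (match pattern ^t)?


Pattern ^t anchors to start of word. Check which words begin with 't':
  'tag' -> MATCH (starts with 't')
  'cot' -> no
  'pin' -> no
  'log' -> no
  'pot' -> no
Matching words: ['tag']
Count: 1

1


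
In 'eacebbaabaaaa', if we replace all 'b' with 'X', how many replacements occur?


re.sub('b', 'X', text) replaces every occurrence of 'b' with 'X'.
Text: 'eacebbaabaaaa'
Scanning for 'b':
  pos 4: 'b' -> replacement #1
  pos 5: 'b' -> replacement #2
  pos 8: 'b' -> replacement #3
Total replacements: 3

3


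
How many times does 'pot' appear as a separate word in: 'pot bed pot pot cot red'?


Scanning each word for exact match 'pot':
  Word 1: 'pot' -> MATCH
  Word 2: 'bed' -> no
  Word 3: 'pot' -> MATCH
  Word 4: 'pot' -> MATCH
  Word 5: 'cot' -> no
  Word 6: 'red' -> no
Total matches: 3

3


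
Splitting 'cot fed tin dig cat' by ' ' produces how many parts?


Splitting by ' ' breaks the string at each occurrence of the separator.
Text: 'cot fed tin dig cat'
Parts after split:
  Part 1: 'cot'
  Part 2: 'fed'
  Part 3: 'tin'
  Part 4: 'dig'
  Part 5: 'cat'
Total parts: 5

5


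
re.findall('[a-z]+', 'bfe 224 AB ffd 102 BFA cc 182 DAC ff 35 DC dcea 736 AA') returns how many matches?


Pattern '[a-z]+' finds one or more lowercase letters.
Text: 'bfe 224 AB ffd 102 BFA cc 182 DAC ff 35 DC dcea 736 AA'
Scanning for matches:
  Match 1: 'bfe'
  Match 2: 'ffd'
  Match 3: 'cc'
  Match 4: 'ff'
  Match 5: 'dcea'
Total matches: 5

5


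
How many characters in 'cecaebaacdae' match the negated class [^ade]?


Negated class [^ade] matches any char NOT in {a, d, e}
Scanning 'cecaebaacdae':
  pos 0: 'c' -> MATCH
  pos 1: 'e' -> no (excluded)
  pos 2: 'c' -> MATCH
  pos 3: 'a' -> no (excluded)
  pos 4: 'e' -> no (excluded)
  pos 5: 'b' -> MATCH
  pos 6: 'a' -> no (excluded)
  pos 7: 'a' -> no (excluded)
  pos 8: 'c' -> MATCH
  pos 9: 'd' -> no (excluded)
  pos 10: 'a' -> no (excluded)
  pos 11: 'e' -> no (excluded)
Total matches: 4

4


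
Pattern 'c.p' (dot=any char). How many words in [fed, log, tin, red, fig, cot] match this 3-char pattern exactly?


Pattern 'c.p' means: starts with 'c', any single char, ends with 'p'.
Checking each word (must be exactly 3 chars):
  'fed' (len=3): no
  'log' (len=3): no
  'tin' (len=3): no
  'red' (len=3): no
  'fig' (len=3): no
  'cot' (len=3): no
Matching words: []
Total: 0

0


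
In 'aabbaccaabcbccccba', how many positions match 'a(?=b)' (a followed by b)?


Lookahead 'a(?=b)' matches 'a' only when followed by 'b'.
String: 'aabbaccaabcbccccba'
Checking each position where char is 'a':
  pos 0: 'a' -> no (next='a')
  pos 1: 'a' -> MATCH (next='b')
  pos 4: 'a' -> no (next='c')
  pos 7: 'a' -> no (next='a')
  pos 8: 'a' -> MATCH (next='b')
Matching positions: [1, 8]
Count: 2

2


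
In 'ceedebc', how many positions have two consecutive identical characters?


Looking for consecutive identical characters in 'ceedebc':
  pos 0-1: 'c' vs 'e' -> different
  pos 1-2: 'e' vs 'e' -> MATCH ('ee')
  pos 2-3: 'e' vs 'd' -> different
  pos 3-4: 'd' vs 'e' -> different
  pos 4-5: 'e' vs 'b' -> different
  pos 5-6: 'b' vs 'c' -> different
Consecutive identical pairs: ['ee']
Count: 1

1


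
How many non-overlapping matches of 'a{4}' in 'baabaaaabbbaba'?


Pattern 'a{4}' matches exactly 4 consecutive a's (greedy, non-overlapping).
String: 'baabaaaabbbaba'
Scanning for runs of a's:
  Run at pos 1: 'aa' (length 2) -> 0 match(es)
  Run at pos 4: 'aaaa' (length 4) -> 1 match(es)
  Run at pos 11: 'a' (length 1) -> 0 match(es)
  Run at pos 13: 'a' (length 1) -> 0 match(es)
Matches found: ['aaaa']
Total: 1

1


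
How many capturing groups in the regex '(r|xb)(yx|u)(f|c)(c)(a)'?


To count capturing groups, count each '(' that starts a group.
Pattern: '(r|xb)(yx|u)(f|c)(c)(a)'
Walking through the pattern:
  Position 0: '(' -> group #1
  Position 6: '(' -> group #2
  Position 12: '(' -> group #3
  Position 17: '(' -> group #4
  Position 20: '(' -> group #5
Total capturing groups: 5

5


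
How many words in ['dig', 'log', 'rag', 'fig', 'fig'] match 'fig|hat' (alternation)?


Alternation 'fig|hat' matches either 'fig' or 'hat'.
Checking each word:
  'dig' -> no
  'log' -> no
  'rag' -> no
  'fig' -> MATCH
  'fig' -> MATCH
Matches: ['fig', 'fig']
Count: 2

2


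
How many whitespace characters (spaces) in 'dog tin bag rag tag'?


\s matches whitespace characters (spaces, tabs, etc.).
Text: 'dog tin bag rag tag'
This text has 5 words separated by spaces.
Number of spaces = number of words - 1 = 5 - 1 = 4

4


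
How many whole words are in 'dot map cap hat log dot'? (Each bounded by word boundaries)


Word boundaries (\b) mark the start/end of each word.
Text: 'dot map cap hat log dot'
Splitting by whitespace:
  Word 1: 'dot'
  Word 2: 'map'
  Word 3: 'cap'
  Word 4: 'hat'
  Word 5: 'log'
  Word 6: 'dot'
Total whole words: 6

6


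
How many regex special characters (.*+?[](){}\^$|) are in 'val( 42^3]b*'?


Regex special characters are: . * + ? [ ] ( ) { } \ ^ $ |
Scanning 'val( 42^3]b*':
  pos 3: '(' -> SPECIAL
  pos 7: '^' -> SPECIAL
  pos 9: ']' -> SPECIAL
  pos 11: '*' -> SPECIAL
Special chars found: ['(', '^', ']', '*']
Total: 4

4


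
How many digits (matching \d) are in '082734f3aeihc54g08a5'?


\d matches any digit 0-9.
Scanning '082734f3aeihc54g08a5':
  pos 0: '0' -> DIGIT
  pos 1: '8' -> DIGIT
  pos 2: '2' -> DIGIT
  pos 3: '7' -> DIGIT
  pos 4: '3' -> DIGIT
  pos 5: '4' -> DIGIT
  pos 7: '3' -> DIGIT
  pos 13: '5' -> DIGIT
  pos 14: '4' -> DIGIT
  pos 16: '0' -> DIGIT
  pos 17: '8' -> DIGIT
  pos 19: '5' -> DIGIT
Digits found: ['0', '8', '2', '7', '3', '4', '3', '5', '4', '0', '8', '5']
Total: 12

12


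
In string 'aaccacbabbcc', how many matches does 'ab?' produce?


Pattern 'ab?' matches 'a' optionally followed by 'b'.
String: 'aaccacbabbcc'
Scanning left to right for 'a' then checking next char:
  Match 1: 'a' (a not followed by b)
  Match 2: 'a' (a not followed by b)
  Match 3: 'a' (a not followed by b)
  Match 4: 'ab' (a followed by b)
Total matches: 4

4


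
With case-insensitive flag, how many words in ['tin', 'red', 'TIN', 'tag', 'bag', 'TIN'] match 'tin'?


Case-insensitive matching: compare each word's lowercase form to 'tin'.
  'tin' -> lower='tin' -> MATCH
  'red' -> lower='red' -> no
  'TIN' -> lower='tin' -> MATCH
  'tag' -> lower='tag' -> no
  'bag' -> lower='bag' -> no
  'TIN' -> lower='tin' -> MATCH
Matches: ['tin', 'TIN', 'TIN']
Count: 3

3


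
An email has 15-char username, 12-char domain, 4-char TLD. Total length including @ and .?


An email address has format: username@domain.tld
Username length: 15
'@' character: 1
Domain length: 12
'.' character: 1
TLD length: 4
Total = 15 + 1 + 12 + 1 + 4 = 33

33


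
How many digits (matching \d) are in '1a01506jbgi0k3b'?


\d matches any digit 0-9.
Scanning '1a01506jbgi0k3b':
  pos 0: '1' -> DIGIT
  pos 2: '0' -> DIGIT
  pos 3: '1' -> DIGIT
  pos 4: '5' -> DIGIT
  pos 5: '0' -> DIGIT
  pos 6: '6' -> DIGIT
  pos 11: '0' -> DIGIT
  pos 13: '3' -> DIGIT
Digits found: ['1', '0', '1', '5', '0', '6', '0', '3']
Total: 8

8


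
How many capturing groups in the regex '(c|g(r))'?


To count capturing groups, count each '(' that starts a group.
Pattern: '(c|g(r))'
Walking through the pattern:
  Position 0: '(' -> group #1
  Position 4: '(' -> group #2
Total capturing groups: 2

2


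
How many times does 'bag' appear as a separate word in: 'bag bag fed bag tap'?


Scanning each word for exact match 'bag':
  Word 1: 'bag' -> MATCH
  Word 2: 'bag' -> MATCH
  Word 3: 'fed' -> no
  Word 4: 'bag' -> MATCH
  Word 5: 'tap' -> no
Total matches: 3

3


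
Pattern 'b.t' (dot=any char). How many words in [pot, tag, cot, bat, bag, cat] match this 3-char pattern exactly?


Pattern 'b.t' means: starts with 'b', any single char, ends with 't'.
Checking each word (must be exactly 3 chars):
  'pot' (len=3): no
  'tag' (len=3): no
  'cot' (len=3): no
  'bat' (len=3): MATCH
  'bag' (len=3): no
  'cat' (len=3): no
Matching words: ['bat']
Total: 1

1


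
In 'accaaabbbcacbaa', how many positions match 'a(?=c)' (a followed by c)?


Lookahead 'a(?=c)' matches 'a' only when followed by 'c'.
String: 'accaaabbbcacbaa'
Checking each position where char is 'a':
  pos 0: 'a' -> MATCH (next='c')
  pos 3: 'a' -> no (next='a')
  pos 4: 'a' -> no (next='a')
  pos 5: 'a' -> no (next='b')
  pos 10: 'a' -> MATCH (next='c')
  pos 13: 'a' -> no (next='a')
Matching positions: [0, 10]
Count: 2

2


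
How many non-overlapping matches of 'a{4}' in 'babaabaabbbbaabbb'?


Pattern 'a{4}' matches exactly 4 consecutive a's (greedy, non-overlapping).
String: 'babaabaabbbbaabbb'
Scanning for runs of a's:
  Run at pos 1: 'a' (length 1) -> 0 match(es)
  Run at pos 3: 'aa' (length 2) -> 0 match(es)
  Run at pos 6: 'aa' (length 2) -> 0 match(es)
  Run at pos 12: 'aa' (length 2) -> 0 match(es)
Matches found: []
Total: 0

0


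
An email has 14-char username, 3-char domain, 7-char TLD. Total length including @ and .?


An email address has format: username@domain.tld
Username length: 14
'@' character: 1
Domain length: 3
'.' character: 1
TLD length: 7
Total = 14 + 1 + 3 + 1 + 7 = 26

26


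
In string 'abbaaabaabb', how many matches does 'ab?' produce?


Pattern 'ab?' matches 'a' optionally followed by 'b'.
String: 'abbaaabaabb'
Scanning left to right for 'a' then checking next char:
  Match 1: 'ab' (a followed by b)
  Match 2: 'a' (a not followed by b)
  Match 3: 'a' (a not followed by b)
  Match 4: 'ab' (a followed by b)
  Match 5: 'a' (a not followed by b)
  Match 6: 'ab' (a followed by b)
Total matches: 6

6


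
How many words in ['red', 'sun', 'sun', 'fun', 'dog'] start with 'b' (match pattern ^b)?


Pattern ^b anchors to start of word. Check which words begin with 'b':
  'red' -> no
  'sun' -> no
  'sun' -> no
  'fun' -> no
  'dog' -> no
Matching words: []
Count: 0

0


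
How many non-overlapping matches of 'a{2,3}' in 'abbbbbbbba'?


Pattern 'a{2,3}' matches between 2 and 3 consecutive a's (greedy).
String: 'abbbbbbbba'
Finding runs of a's and applying greedy matching:
  Run at pos 0: 'a' (length 1)
  Run at pos 9: 'a' (length 1)
Matches: []
Count: 0

0


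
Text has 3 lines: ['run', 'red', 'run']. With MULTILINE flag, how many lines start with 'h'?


With MULTILINE flag, ^ matches the start of each line.
Lines: ['run', 'red', 'run']
Checking which lines start with 'h':
  Line 1: 'run' -> no
  Line 2: 'red' -> no
  Line 3: 'run' -> no
Matching lines: []
Count: 0

0


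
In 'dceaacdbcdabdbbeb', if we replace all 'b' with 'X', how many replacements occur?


re.sub('b', 'X', text) replaces every occurrence of 'b' with 'X'.
Text: 'dceaacdbcdabdbbeb'
Scanning for 'b':
  pos 7: 'b' -> replacement #1
  pos 11: 'b' -> replacement #2
  pos 13: 'b' -> replacement #3
  pos 14: 'b' -> replacement #4
  pos 16: 'b' -> replacement #5
Total replacements: 5

5


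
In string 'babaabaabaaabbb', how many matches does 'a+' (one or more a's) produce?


Pattern 'a+' matches one or more consecutive a's.
String: 'babaabaabaaabbb'
Scanning for runs of a:
  Match 1: 'a' (length 1)
  Match 2: 'aa' (length 2)
  Match 3: 'aa' (length 2)
  Match 4: 'aaa' (length 3)
Total matches: 4

4


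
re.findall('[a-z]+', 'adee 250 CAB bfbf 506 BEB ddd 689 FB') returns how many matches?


Pattern '[a-z]+' finds one or more lowercase letters.
Text: 'adee 250 CAB bfbf 506 BEB ddd 689 FB'
Scanning for matches:
  Match 1: 'adee'
  Match 2: 'bfbf'
  Match 3: 'ddd'
Total matches: 3

3


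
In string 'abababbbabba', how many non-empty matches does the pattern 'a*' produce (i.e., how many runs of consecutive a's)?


Pattern 'a*' matches zero or more a's. We want non-empty runs of consecutive a's.
String: 'abababbbabba'
Walking through the string to find runs of a's:
  Run 1: positions 0-0 -> 'a'
  Run 2: positions 2-2 -> 'a'
  Run 3: positions 4-4 -> 'a'
  Run 4: positions 8-8 -> 'a'
  Run 5: positions 11-11 -> 'a'
Non-empty runs found: ['a', 'a', 'a', 'a', 'a']
Count: 5

5


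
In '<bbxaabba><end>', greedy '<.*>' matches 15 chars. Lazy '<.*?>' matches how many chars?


Greedy '<.*>' tries to match as MUCH as possible.
Lazy '<.*?>' tries to match as LITTLE as possible.

String: '<bbxaabba><end>'
Greedy '<.*>' starts at first '<' and extends to the LAST '>': '<bbxaabba><end>' (15 chars)
Lazy '<.*?>' starts at first '<' and stops at the FIRST '>': '<bbxaabba>' (10 chars)

10


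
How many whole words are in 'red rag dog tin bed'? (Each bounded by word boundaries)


Word boundaries (\b) mark the start/end of each word.
Text: 'red rag dog tin bed'
Splitting by whitespace:
  Word 1: 'red'
  Word 2: 'rag'
  Word 3: 'dog'
  Word 4: 'tin'
  Word 5: 'bed'
Total whole words: 5

5
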